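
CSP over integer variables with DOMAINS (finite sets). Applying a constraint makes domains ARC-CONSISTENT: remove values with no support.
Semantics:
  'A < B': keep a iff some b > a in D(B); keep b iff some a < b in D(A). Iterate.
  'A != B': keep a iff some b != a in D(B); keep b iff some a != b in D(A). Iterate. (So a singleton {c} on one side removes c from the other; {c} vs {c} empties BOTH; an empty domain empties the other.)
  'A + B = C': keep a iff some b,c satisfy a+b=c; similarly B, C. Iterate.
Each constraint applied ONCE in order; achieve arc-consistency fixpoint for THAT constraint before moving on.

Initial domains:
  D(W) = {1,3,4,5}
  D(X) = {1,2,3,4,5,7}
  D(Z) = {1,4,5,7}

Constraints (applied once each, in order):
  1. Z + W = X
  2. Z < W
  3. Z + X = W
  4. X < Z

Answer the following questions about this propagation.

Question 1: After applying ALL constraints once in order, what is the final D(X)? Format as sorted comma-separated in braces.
Constraint 1 (Z + W = X) on D(Z)={1,4,5,7} D(W)={1,3,4,5} D(X)={1,2,3,4,5,7}: Z {1,4,5,7}->{1,4}; W {1,3,4,5}->{1,3,4}; X {1,2,3,4,5,7}->{2,4,5,7}
Constraint 2 (Z < W) on D(Z)={1,4} D(W)={1,3,4}: Z {1,4}->{1}; W {1,3,4}->{3,4}
Constraint 3 (Z + X = W) on D(Z)={1} D(X)={2,4,5,7} D(W)={3,4}: X {2,4,5,7}->{2}; W {3,4}->{3}
Constraint 4 (X < Z) on D(X)={2} D(Z)={1}: X {2}->{}; Z {1}->{}
So after all 4 constraints: D(X) = {}

Answer: {}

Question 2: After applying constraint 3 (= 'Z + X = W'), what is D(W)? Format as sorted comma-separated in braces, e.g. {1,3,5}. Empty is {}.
Constraint 1 (Z + W = X) on D(Z)={1,4,5,7} D(W)={1,3,4,5} D(X)={1,2,3,4,5,7}: Z {1,4,5,7}->{1,4}; W {1,3,4,5}->{1,3,4}; X {1,2,3,4,5,7}->{2,4,5,7}
Constraint 2 (Z < W) on D(Z)={1,4} D(W)={1,3,4}: Z {1,4}->{1}; W {1,3,4}->{3,4}
Constraint 3 (Z + X = W) on D(Z)={1} D(X)={2,4,5,7} D(W)={3,4}: X {2,4,5,7}->{2}; W {3,4}->{3}
So after constraint 3: D(W) = {3}

Answer: {3}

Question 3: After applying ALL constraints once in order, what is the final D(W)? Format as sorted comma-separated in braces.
Answer: {3}

Derivation:
Constraint 1 (Z + W = X) on D(Z)={1,4,5,7} D(W)={1,3,4,5} D(X)={1,2,3,4,5,7}: Z {1,4,5,7}->{1,4}; W {1,3,4,5}->{1,3,4}; X {1,2,3,4,5,7}->{2,4,5,7}
Constraint 2 (Z < W) on D(Z)={1,4} D(W)={1,3,4}: Z {1,4}->{1}; W {1,3,4}->{3,4}
Constraint 3 (Z + X = W) on D(Z)={1} D(X)={2,4,5,7} D(W)={3,4}: X {2,4,5,7}->{2}; W {3,4}->{3}
Constraint 4 (X < Z) on D(X)={2} D(Z)={1}: X {2}->{}; Z {1}->{}
So after all 4 constraints: D(W) = {3}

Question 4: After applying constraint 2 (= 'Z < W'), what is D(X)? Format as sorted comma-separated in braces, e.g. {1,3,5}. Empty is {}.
Answer: {2,4,5,7}

Derivation:
Constraint 1 (Z + W = X) on D(Z)={1,4,5,7} D(W)={1,3,4,5} D(X)={1,2,3,4,5,7}: Z {1,4,5,7}->{1,4}; W {1,3,4,5}->{1,3,4}; X {1,2,3,4,5,7}->{2,4,5,7}
Constraint 2 (Z < W) on D(Z)={1,4} D(W)={1,3,4}: Z {1,4}->{1}; W {1,3,4}->{3,4}
So after constraint 2: D(X) = {2,4,5,7}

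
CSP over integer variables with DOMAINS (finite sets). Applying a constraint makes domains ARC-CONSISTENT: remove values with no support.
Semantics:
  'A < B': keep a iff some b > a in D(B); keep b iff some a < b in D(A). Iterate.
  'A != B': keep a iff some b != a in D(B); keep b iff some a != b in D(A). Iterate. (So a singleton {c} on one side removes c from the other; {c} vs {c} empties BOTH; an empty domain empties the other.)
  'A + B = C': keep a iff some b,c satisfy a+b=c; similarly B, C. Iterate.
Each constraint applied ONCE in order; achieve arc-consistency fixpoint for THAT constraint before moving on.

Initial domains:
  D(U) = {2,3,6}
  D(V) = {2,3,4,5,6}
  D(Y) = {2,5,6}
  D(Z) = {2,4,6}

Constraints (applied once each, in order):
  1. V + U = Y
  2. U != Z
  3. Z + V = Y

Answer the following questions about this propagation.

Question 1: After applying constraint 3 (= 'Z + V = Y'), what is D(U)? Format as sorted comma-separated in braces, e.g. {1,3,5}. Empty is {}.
Answer: {2,3}

Derivation:
Constraint 1 (V + U = Y) on D(V)={2,3,4,5,6} D(U)={2,3,6} D(Y)={2,5,6}: V {2,3,4,5,6}->{2,3,4}; U {2,3,6}->{2,3}; Y {2,5,6}->{5,6}
Constraint 2 (U != Z) on D(U)={2,3} D(Z)={2,4,6}: no change
Constraint 3 (Z + V = Y) on D(Z)={2,4,6} D(V)={2,3,4} D(Y)={5,6}: Z {2,4,6}->{2,4}
So after constraint 3: D(U) = {2,3}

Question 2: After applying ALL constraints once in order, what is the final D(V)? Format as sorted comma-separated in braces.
Answer: {2,3,4}

Derivation:
Constraint 1 (V + U = Y) on D(V)={2,3,4,5,6} D(U)={2,3,6} D(Y)={2,5,6}: V {2,3,4,5,6}->{2,3,4}; U {2,3,6}->{2,3}; Y {2,5,6}->{5,6}
Constraint 2 (U != Z) on D(U)={2,3} D(Z)={2,4,6}: no change
Constraint 3 (Z + V = Y) on D(Z)={2,4,6} D(V)={2,3,4} D(Y)={5,6}: Z {2,4,6}->{2,4}
So after all 3 constraints: D(V) = {2,3,4}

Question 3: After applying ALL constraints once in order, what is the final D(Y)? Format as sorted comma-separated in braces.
Answer: {5,6}

Derivation:
Constraint 1 (V + U = Y) on D(V)={2,3,4,5,6} D(U)={2,3,6} D(Y)={2,5,6}: V {2,3,4,5,6}->{2,3,4}; U {2,3,6}->{2,3}; Y {2,5,6}->{5,6}
Constraint 2 (U != Z) on D(U)={2,3} D(Z)={2,4,6}: no change
Constraint 3 (Z + V = Y) on D(Z)={2,4,6} D(V)={2,3,4} D(Y)={5,6}: Z {2,4,6}->{2,4}
So after all 3 constraints: D(Y) = {5,6}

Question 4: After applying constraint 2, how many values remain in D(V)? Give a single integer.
Answer: 3

Derivation:
Constraint 1 (V + U = Y) on D(V)={2,3,4,5,6} D(U)={2,3,6} D(Y)={2,5,6}: V {2,3,4,5,6}->{2,3,4}; U {2,3,6}->{2,3}; Y {2,5,6}->{5,6}
Constraint 2 (U != Z) on D(U)={2,3} D(Z)={2,4,6}: no change
So after constraint 2: D(V)={2,3,4}, size = 3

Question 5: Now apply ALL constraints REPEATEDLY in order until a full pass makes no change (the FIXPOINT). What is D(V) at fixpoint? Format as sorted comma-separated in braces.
pass 0 (initial): D(V)={2,3,4,5,6}
pass 1: U {2,3,6}->{2,3}; V {2,3,4,5,6}->{2,3,4}; Y {2,5,6}->{5,6}; Z {2,4,6}->{2,4}
pass 2: no change
Fixpoint after 2 passes: D(V) = {2,3,4}

Answer: {2,3,4}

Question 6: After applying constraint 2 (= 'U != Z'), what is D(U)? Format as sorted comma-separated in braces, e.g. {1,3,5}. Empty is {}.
Answer: {2,3}

Derivation:
Constraint 1 (V + U = Y) on D(V)={2,3,4,5,6} D(U)={2,3,6} D(Y)={2,5,6}: V {2,3,4,5,6}->{2,3,4}; U {2,3,6}->{2,3}; Y {2,5,6}->{5,6}
Constraint 2 (U != Z) on D(U)={2,3} D(Z)={2,4,6}: no change
So after constraint 2: D(U) = {2,3}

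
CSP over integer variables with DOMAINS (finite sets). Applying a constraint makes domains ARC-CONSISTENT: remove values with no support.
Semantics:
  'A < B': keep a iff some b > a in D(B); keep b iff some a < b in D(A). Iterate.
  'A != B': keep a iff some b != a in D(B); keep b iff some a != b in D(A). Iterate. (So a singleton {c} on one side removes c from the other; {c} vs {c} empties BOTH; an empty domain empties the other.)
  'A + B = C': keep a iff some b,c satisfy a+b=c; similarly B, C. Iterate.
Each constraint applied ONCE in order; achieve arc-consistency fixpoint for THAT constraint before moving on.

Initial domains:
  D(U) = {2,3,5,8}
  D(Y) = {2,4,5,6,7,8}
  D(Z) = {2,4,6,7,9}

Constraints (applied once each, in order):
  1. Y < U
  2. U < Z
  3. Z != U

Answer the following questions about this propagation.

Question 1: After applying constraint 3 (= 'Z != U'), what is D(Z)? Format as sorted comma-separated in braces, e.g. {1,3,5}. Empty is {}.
Answer: {4,6,7,9}

Derivation:
Constraint 1 (Y < U) on D(Y)={2,4,5,6,7,8} D(U)={2,3,5,8}: Y {2,4,5,6,7,8}->{2,4,5,6,7}; U {2,3,5,8}->{3,5,8}
Constraint 2 (U < Z) on D(U)={3,5,8} D(Z)={2,4,6,7,9}: Z {2,4,6,7,9}->{4,6,7,9}
Constraint 3 (Z != U) on D(Z)={4,6,7,9} D(U)={3,5,8}: no change
So after constraint 3: D(Z) = {4,6,7,9}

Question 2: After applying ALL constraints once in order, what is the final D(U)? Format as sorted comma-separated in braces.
Constraint 1 (Y < U) on D(Y)={2,4,5,6,7,8} D(U)={2,3,5,8}: Y {2,4,5,6,7,8}->{2,4,5,6,7}; U {2,3,5,8}->{3,5,8}
Constraint 2 (U < Z) on D(U)={3,5,8} D(Z)={2,4,6,7,9}: Z {2,4,6,7,9}->{4,6,7,9}
Constraint 3 (Z != U) on D(Z)={4,6,7,9} D(U)={3,5,8}: no change
So after all 3 constraints: D(U) = {3,5,8}

Answer: {3,5,8}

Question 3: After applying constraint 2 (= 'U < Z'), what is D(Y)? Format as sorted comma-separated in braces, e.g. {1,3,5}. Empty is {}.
Constraint 1 (Y < U) on D(Y)={2,4,5,6,7,8} D(U)={2,3,5,8}: Y {2,4,5,6,7,8}->{2,4,5,6,7}; U {2,3,5,8}->{3,5,8}
Constraint 2 (U < Z) on D(U)={3,5,8} D(Z)={2,4,6,7,9}: Z {2,4,6,7,9}->{4,6,7,9}
So after constraint 2: D(Y) = {2,4,5,6,7}

Answer: {2,4,5,6,7}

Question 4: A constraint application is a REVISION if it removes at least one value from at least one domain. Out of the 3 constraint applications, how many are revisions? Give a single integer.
Answer: 2

Derivation:
Constraint 1 (Y < U) on D(Y)={2,4,5,6,7,8} D(U)={2,3,5,8}: Y {2,4,5,6,7,8}->{2,4,5,6,7}; U {2,3,5,8}->{3,5,8} => REVISION
Constraint 2 (U < Z) on D(U)={3,5,8} D(Z)={2,4,6,7,9}: Z {2,4,6,7,9}->{4,6,7,9} => REVISION
Constraint 3 (Z != U) on D(Z)={4,6,7,9} D(U)={3,5,8}: no change => not a revision
Total revisions = 2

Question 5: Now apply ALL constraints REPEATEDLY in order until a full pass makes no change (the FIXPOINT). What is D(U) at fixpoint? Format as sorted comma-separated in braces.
pass 0 (initial): D(U)={2,3,5,8}
pass 1: U {2,3,5,8}->{3,5,8}; Y {2,4,5,6,7,8}->{2,4,5,6,7}; Z {2,4,6,7,9}->{4,6,7,9}
pass 2: no change
Fixpoint after 2 passes: D(U) = {3,5,8}

Answer: {3,5,8}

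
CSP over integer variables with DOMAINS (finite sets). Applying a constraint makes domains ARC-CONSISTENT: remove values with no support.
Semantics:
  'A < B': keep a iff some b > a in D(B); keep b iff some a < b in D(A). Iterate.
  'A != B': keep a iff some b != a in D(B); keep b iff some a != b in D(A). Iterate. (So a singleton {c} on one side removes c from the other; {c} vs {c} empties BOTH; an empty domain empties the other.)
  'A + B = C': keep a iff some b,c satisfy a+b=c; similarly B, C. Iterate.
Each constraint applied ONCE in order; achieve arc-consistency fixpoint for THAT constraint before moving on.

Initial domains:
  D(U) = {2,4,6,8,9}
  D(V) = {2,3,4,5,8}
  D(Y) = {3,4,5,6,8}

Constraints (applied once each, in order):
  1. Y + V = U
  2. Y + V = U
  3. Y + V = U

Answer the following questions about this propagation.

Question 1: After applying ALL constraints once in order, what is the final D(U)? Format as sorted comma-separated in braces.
Constraint 1 (Y + V = U) on D(Y)={3,4,5,6,8} D(V)={2,3,4,5,8} D(U)={2,4,6,8,9}: Y {3,4,5,6,8}->{3,4,5,6}; V {2,3,4,5,8}->{2,3,4,5}; U {2,4,6,8,9}->{6,8,9}
Constraint 2 (Y + V = U) on D(Y)={3,4,5,6} D(V)={2,3,4,5} D(U)={6,8,9}: no change
Constraint 3 (Y + V = U) on D(Y)={3,4,5,6} D(V)={2,3,4,5} D(U)={6,8,9}: no change
So after all 3 constraints: D(U) = {6,8,9}

Answer: {6,8,9}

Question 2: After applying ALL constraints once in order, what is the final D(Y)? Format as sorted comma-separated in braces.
Constraint 1 (Y + V = U) on D(Y)={3,4,5,6,8} D(V)={2,3,4,5,8} D(U)={2,4,6,8,9}: Y {3,4,5,6,8}->{3,4,5,6}; V {2,3,4,5,8}->{2,3,4,5}; U {2,4,6,8,9}->{6,8,9}
Constraint 2 (Y + V = U) on D(Y)={3,4,5,6} D(V)={2,3,4,5} D(U)={6,8,9}: no change
Constraint 3 (Y + V = U) on D(Y)={3,4,5,6} D(V)={2,3,4,5} D(U)={6,8,9}: no change
So after all 3 constraints: D(Y) = {3,4,5,6}

Answer: {3,4,5,6}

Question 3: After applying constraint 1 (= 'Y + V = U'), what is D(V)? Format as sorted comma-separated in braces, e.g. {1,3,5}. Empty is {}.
Constraint 1 (Y + V = U) on D(Y)={3,4,5,6,8} D(V)={2,3,4,5,8} D(U)={2,4,6,8,9}: Y {3,4,5,6,8}->{3,4,5,6}; V {2,3,4,5,8}->{2,3,4,5}; U {2,4,6,8,9}->{6,8,9}
So after constraint 1: D(V) = {2,3,4,5}

Answer: {2,3,4,5}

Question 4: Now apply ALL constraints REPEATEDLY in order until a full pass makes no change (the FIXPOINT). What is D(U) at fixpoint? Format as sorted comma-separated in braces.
Answer: {6,8,9}

Derivation:
pass 0 (initial): D(U)={2,4,6,8,9}
pass 1: U {2,4,6,8,9}->{6,8,9}; V {2,3,4,5,8}->{2,3,4,5}; Y {3,4,5,6,8}->{3,4,5,6}
pass 2: no change
Fixpoint after 2 passes: D(U) = {6,8,9}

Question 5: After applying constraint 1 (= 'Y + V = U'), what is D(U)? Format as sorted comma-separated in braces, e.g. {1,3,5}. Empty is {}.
Answer: {6,8,9}

Derivation:
Constraint 1 (Y + V = U) on D(Y)={3,4,5,6,8} D(V)={2,3,4,5,8} D(U)={2,4,6,8,9}: Y {3,4,5,6,8}->{3,4,5,6}; V {2,3,4,5,8}->{2,3,4,5}; U {2,4,6,8,9}->{6,8,9}
So after constraint 1: D(U) = {6,8,9}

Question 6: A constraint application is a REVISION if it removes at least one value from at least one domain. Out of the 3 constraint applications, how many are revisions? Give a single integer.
Constraint 1 (Y + V = U) on D(Y)={3,4,5,6,8} D(V)={2,3,4,5,8} D(U)={2,4,6,8,9}: Y {3,4,5,6,8}->{3,4,5,6}; V {2,3,4,5,8}->{2,3,4,5}; U {2,4,6,8,9}->{6,8,9} => REVISION
Constraint 2 (Y + V = U) on D(Y)={3,4,5,6} D(V)={2,3,4,5} D(U)={6,8,9}: no change => not a revision
Constraint 3 (Y + V = U) on D(Y)={3,4,5,6} D(V)={2,3,4,5} D(U)={6,8,9}: no change => not a revision
Total revisions = 1

Answer: 1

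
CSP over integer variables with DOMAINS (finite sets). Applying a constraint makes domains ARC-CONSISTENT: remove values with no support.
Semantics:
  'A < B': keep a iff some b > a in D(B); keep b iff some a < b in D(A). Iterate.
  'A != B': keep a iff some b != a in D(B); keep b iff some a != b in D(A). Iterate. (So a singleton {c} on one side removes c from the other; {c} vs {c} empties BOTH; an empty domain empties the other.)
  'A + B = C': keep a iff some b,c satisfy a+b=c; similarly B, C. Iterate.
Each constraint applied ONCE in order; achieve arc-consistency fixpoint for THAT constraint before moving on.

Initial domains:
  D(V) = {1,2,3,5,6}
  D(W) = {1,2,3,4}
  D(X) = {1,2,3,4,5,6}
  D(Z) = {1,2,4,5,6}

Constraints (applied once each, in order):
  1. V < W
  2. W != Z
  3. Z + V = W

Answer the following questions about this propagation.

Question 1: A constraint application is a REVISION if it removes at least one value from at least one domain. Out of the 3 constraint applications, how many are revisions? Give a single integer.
Constraint 1 (V < W) on D(V)={1,2,3,5,6} D(W)={1,2,3,4}: V {1,2,3,5,6}->{1,2,3}; W {1,2,3,4}->{2,3,4} => REVISION
Constraint 2 (W != Z) on D(W)={2,3,4} D(Z)={1,2,4,5,6}: no change => not a revision
Constraint 3 (Z + V = W) on D(Z)={1,2,4,5,6} D(V)={1,2,3} D(W)={2,3,4}: Z {1,2,4,5,6}->{1,2} => REVISION
Total revisions = 2

Answer: 2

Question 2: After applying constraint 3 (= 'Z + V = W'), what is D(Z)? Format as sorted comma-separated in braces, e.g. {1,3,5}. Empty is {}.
Answer: {1,2}

Derivation:
Constraint 1 (V < W) on D(V)={1,2,3,5,6} D(W)={1,2,3,4}: V {1,2,3,5,6}->{1,2,3}; W {1,2,3,4}->{2,3,4}
Constraint 2 (W != Z) on D(W)={2,3,4} D(Z)={1,2,4,5,6}: no change
Constraint 3 (Z + V = W) on D(Z)={1,2,4,5,6} D(V)={1,2,3} D(W)={2,3,4}: Z {1,2,4,5,6}->{1,2}
So after constraint 3: D(Z) = {1,2}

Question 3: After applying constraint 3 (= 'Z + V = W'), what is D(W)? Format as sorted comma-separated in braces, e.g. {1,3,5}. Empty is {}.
Answer: {2,3,4}

Derivation:
Constraint 1 (V < W) on D(V)={1,2,3,5,6} D(W)={1,2,3,4}: V {1,2,3,5,6}->{1,2,3}; W {1,2,3,4}->{2,3,4}
Constraint 2 (W != Z) on D(W)={2,3,4} D(Z)={1,2,4,5,6}: no change
Constraint 3 (Z + V = W) on D(Z)={1,2,4,5,6} D(V)={1,2,3} D(W)={2,3,4}: Z {1,2,4,5,6}->{1,2}
So after constraint 3: D(W) = {2,3,4}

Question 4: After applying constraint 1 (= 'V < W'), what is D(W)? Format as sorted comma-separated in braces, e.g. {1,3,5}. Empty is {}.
Constraint 1 (V < W) on D(V)={1,2,3,5,6} D(W)={1,2,3,4}: V {1,2,3,5,6}->{1,2,3}; W {1,2,3,4}->{2,3,4}
So after constraint 1: D(W) = {2,3,4}

Answer: {2,3,4}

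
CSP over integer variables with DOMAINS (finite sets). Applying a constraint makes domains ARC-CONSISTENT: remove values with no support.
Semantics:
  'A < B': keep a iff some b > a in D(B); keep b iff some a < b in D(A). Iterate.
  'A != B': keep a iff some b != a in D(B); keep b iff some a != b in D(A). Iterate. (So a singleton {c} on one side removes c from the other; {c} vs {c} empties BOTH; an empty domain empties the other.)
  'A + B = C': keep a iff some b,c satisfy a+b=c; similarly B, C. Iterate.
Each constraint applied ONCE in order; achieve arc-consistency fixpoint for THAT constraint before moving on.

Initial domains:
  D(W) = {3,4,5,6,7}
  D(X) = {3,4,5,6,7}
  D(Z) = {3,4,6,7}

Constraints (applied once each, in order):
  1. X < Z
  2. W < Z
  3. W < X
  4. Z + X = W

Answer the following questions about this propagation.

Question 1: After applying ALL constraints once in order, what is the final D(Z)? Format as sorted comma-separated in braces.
Answer: {}

Derivation:
Constraint 1 (X < Z) on D(X)={3,4,5,6,7} D(Z)={3,4,6,7}: X {3,4,5,6,7}->{3,4,5,6}; Z {3,4,6,7}->{4,6,7}
Constraint 2 (W < Z) on D(W)={3,4,5,6,7} D(Z)={4,6,7}: W {3,4,5,6,7}->{3,4,5,6}
Constraint 3 (W < X) on D(W)={3,4,5,6} D(X)={3,4,5,6}: W {3,4,5,6}->{3,4,5}; X {3,4,5,6}->{4,5,6}
Constraint 4 (Z + X = W) on D(Z)={4,6,7} D(X)={4,5,6} D(W)={3,4,5}: Z {4,6,7}->{}; X {4,5,6}->{}; W {3,4,5}->{}
So after all 4 constraints: D(Z) = {}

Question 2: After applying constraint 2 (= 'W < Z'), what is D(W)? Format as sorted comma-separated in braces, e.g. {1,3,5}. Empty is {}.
Constraint 1 (X < Z) on D(X)={3,4,5,6,7} D(Z)={3,4,6,7}: X {3,4,5,6,7}->{3,4,5,6}; Z {3,4,6,7}->{4,6,7}
Constraint 2 (W < Z) on D(W)={3,4,5,6,7} D(Z)={4,6,7}: W {3,4,5,6,7}->{3,4,5,6}
So after constraint 2: D(W) = {3,4,5,6}

Answer: {3,4,5,6}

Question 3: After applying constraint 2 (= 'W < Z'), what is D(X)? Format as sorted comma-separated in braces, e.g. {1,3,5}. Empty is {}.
Answer: {3,4,5,6}

Derivation:
Constraint 1 (X < Z) on D(X)={3,4,5,6,7} D(Z)={3,4,6,7}: X {3,4,5,6,7}->{3,4,5,6}; Z {3,4,6,7}->{4,6,7}
Constraint 2 (W < Z) on D(W)={3,4,5,6,7} D(Z)={4,6,7}: W {3,4,5,6,7}->{3,4,5,6}
So after constraint 2: D(X) = {3,4,5,6}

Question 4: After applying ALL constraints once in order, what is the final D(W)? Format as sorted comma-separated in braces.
Answer: {}

Derivation:
Constraint 1 (X < Z) on D(X)={3,4,5,6,7} D(Z)={3,4,6,7}: X {3,4,5,6,7}->{3,4,5,6}; Z {3,4,6,7}->{4,6,7}
Constraint 2 (W < Z) on D(W)={3,4,5,6,7} D(Z)={4,6,7}: W {3,4,5,6,7}->{3,4,5,6}
Constraint 3 (W < X) on D(W)={3,4,5,6} D(X)={3,4,5,6}: W {3,4,5,6}->{3,4,5}; X {3,4,5,6}->{4,5,6}
Constraint 4 (Z + X = W) on D(Z)={4,6,7} D(X)={4,5,6} D(W)={3,4,5}: Z {4,6,7}->{}; X {4,5,6}->{}; W {3,4,5}->{}
So after all 4 constraints: D(W) = {}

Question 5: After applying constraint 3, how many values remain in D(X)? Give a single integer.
Constraint 1 (X < Z) on D(X)={3,4,5,6,7} D(Z)={3,4,6,7}: X {3,4,5,6,7}->{3,4,5,6}; Z {3,4,6,7}->{4,6,7}
Constraint 2 (W < Z) on D(W)={3,4,5,6,7} D(Z)={4,6,7}: W {3,4,5,6,7}->{3,4,5,6}
Constraint 3 (W < X) on D(W)={3,4,5,6} D(X)={3,4,5,6}: W {3,4,5,6}->{3,4,5}; X {3,4,5,6}->{4,5,6}
So after constraint 3: D(X)={4,5,6}, size = 3

Answer: 3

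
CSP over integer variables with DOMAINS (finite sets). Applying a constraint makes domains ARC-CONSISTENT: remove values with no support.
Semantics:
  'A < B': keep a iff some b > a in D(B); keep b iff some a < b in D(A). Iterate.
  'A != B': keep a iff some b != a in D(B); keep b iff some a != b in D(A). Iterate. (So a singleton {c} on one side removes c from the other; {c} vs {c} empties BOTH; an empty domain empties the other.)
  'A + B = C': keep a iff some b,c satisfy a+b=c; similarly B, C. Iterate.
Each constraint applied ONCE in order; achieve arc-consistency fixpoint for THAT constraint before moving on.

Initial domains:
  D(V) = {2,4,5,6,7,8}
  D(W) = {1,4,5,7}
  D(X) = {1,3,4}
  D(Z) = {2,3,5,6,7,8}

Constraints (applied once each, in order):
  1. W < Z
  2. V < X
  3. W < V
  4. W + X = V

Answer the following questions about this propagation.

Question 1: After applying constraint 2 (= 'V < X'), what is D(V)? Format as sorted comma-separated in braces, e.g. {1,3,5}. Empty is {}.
Answer: {2}

Derivation:
Constraint 1 (W < Z) on D(W)={1,4,5,7} D(Z)={2,3,5,6,7,8}: no change
Constraint 2 (V < X) on D(V)={2,4,5,6,7,8} D(X)={1,3,4}: V {2,4,5,6,7,8}->{2}; X {1,3,4}->{3,4}
So after constraint 2: D(V) = {2}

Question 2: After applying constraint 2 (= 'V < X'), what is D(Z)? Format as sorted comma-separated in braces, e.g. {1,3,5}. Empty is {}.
Answer: {2,3,5,6,7,8}

Derivation:
Constraint 1 (W < Z) on D(W)={1,4,5,7} D(Z)={2,3,5,6,7,8}: no change
Constraint 2 (V < X) on D(V)={2,4,5,6,7,8} D(X)={1,3,4}: V {2,4,5,6,7,8}->{2}; X {1,3,4}->{3,4}
So after constraint 2: D(Z) = {2,3,5,6,7,8}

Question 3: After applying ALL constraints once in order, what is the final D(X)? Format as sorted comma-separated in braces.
Answer: {}

Derivation:
Constraint 1 (W < Z) on D(W)={1,4,5,7} D(Z)={2,3,5,6,7,8}: no change
Constraint 2 (V < X) on D(V)={2,4,5,6,7,8} D(X)={1,3,4}: V {2,4,5,6,7,8}->{2}; X {1,3,4}->{3,4}
Constraint 3 (W < V) on D(W)={1,4,5,7} D(V)={2}: W {1,4,5,7}->{1}
Constraint 4 (W + X = V) on D(W)={1} D(X)={3,4} D(V)={2}: W {1}->{}; X {3,4}->{}; V {2}->{}
So after all 4 constraints: D(X) = {}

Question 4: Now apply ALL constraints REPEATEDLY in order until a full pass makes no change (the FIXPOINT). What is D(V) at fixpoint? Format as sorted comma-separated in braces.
pass 0 (initial): D(V)={2,4,5,6,7,8}
pass 1: V {2,4,5,6,7,8}->{}; W {1,4,5,7}->{}; X {1,3,4}->{}
pass 2: Z {2,3,5,6,7,8}->{}
pass 3: no change
Fixpoint after 3 passes: D(V) = {}

Answer: {}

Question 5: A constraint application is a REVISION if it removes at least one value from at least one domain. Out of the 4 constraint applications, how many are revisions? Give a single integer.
Constraint 1 (W < Z) on D(W)={1,4,5,7} D(Z)={2,3,5,6,7,8}: no change => not a revision
Constraint 2 (V < X) on D(V)={2,4,5,6,7,8} D(X)={1,3,4}: V {2,4,5,6,7,8}->{2}; X {1,3,4}->{3,4} => REVISION
Constraint 3 (W < V) on D(W)={1,4,5,7} D(V)={2}: W {1,4,5,7}->{1} => REVISION
Constraint 4 (W + X = V) on D(W)={1} D(X)={3,4} D(V)={2}: W {1}->{}; X {3,4}->{}; V {2}->{} => REVISION
Total revisions = 3

Answer: 3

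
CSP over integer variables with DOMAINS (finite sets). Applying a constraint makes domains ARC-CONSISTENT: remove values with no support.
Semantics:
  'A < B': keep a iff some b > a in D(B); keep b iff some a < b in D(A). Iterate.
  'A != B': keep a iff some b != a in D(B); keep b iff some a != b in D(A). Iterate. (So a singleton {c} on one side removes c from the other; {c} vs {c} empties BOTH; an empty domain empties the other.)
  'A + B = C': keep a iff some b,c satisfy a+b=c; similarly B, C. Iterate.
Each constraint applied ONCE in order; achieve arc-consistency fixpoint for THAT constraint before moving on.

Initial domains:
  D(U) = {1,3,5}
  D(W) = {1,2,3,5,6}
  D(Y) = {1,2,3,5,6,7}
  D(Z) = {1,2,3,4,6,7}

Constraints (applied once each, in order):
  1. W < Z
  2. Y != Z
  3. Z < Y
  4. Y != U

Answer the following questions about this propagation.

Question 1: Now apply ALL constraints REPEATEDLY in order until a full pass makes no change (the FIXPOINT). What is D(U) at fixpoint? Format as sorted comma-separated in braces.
Answer: {1,3,5}

Derivation:
pass 0 (initial): D(U)={1,3,5}
pass 1: Y {1,2,3,5,6,7}->{3,5,6,7}; Z {1,2,3,4,6,7}->{2,3,4,6}
pass 2: W {1,2,3,5,6}->{1,2,3,5}
pass 3: no change
Fixpoint after 3 passes: D(U) = {1,3,5}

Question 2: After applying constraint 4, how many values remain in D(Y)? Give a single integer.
Answer: 4

Derivation:
Constraint 1 (W < Z) on D(W)={1,2,3,5,6} D(Z)={1,2,3,4,6,7}: Z {1,2,3,4,6,7}->{2,3,4,6,7}
Constraint 2 (Y != Z) on D(Y)={1,2,3,5,6,7} D(Z)={2,3,4,6,7}: no change
Constraint 3 (Z < Y) on D(Z)={2,3,4,6,7} D(Y)={1,2,3,5,6,7}: Z {2,3,4,6,7}->{2,3,4,6}; Y {1,2,3,5,6,7}->{3,5,6,7}
Constraint 4 (Y != U) on D(Y)={3,5,6,7} D(U)={1,3,5}: no change
So after constraint 4: D(Y)={3,5,6,7}, size = 4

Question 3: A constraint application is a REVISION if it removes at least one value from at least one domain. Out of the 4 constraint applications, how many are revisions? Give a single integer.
Constraint 1 (W < Z) on D(W)={1,2,3,5,6} D(Z)={1,2,3,4,6,7}: Z {1,2,3,4,6,7}->{2,3,4,6,7} => REVISION
Constraint 2 (Y != Z) on D(Y)={1,2,3,5,6,7} D(Z)={2,3,4,6,7}: no change => not a revision
Constraint 3 (Z < Y) on D(Z)={2,3,4,6,7} D(Y)={1,2,3,5,6,7}: Z {2,3,4,6,7}->{2,3,4,6}; Y {1,2,3,5,6,7}->{3,5,6,7} => REVISION
Constraint 4 (Y != U) on D(Y)={3,5,6,7} D(U)={1,3,5}: no change => not a revision
Total revisions = 2

Answer: 2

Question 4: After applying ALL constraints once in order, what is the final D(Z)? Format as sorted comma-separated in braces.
Constraint 1 (W < Z) on D(W)={1,2,3,5,6} D(Z)={1,2,3,4,6,7}: Z {1,2,3,4,6,7}->{2,3,4,6,7}
Constraint 2 (Y != Z) on D(Y)={1,2,3,5,6,7} D(Z)={2,3,4,6,7}: no change
Constraint 3 (Z < Y) on D(Z)={2,3,4,6,7} D(Y)={1,2,3,5,6,7}: Z {2,3,4,6,7}->{2,3,4,6}; Y {1,2,3,5,6,7}->{3,5,6,7}
Constraint 4 (Y != U) on D(Y)={3,5,6,7} D(U)={1,3,5}: no change
So after all 4 constraints: D(Z) = {2,3,4,6}

Answer: {2,3,4,6}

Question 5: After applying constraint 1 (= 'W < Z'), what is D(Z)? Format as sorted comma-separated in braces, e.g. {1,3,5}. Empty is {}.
Answer: {2,3,4,6,7}

Derivation:
Constraint 1 (W < Z) on D(W)={1,2,3,5,6} D(Z)={1,2,3,4,6,7}: Z {1,2,3,4,6,7}->{2,3,4,6,7}
So after constraint 1: D(Z) = {2,3,4,6,7}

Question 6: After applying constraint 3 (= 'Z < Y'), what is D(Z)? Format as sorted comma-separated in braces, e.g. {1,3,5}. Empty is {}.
Answer: {2,3,4,6}

Derivation:
Constraint 1 (W < Z) on D(W)={1,2,3,5,6} D(Z)={1,2,3,4,6,7}: Z {1,2,3,4,6,7}->{2,3,4,6,7}
Constraint 2 (Y != Z) on D(Y)={1,2,3,5,6,7} D(Z)={2,3,4,6,7}: no change
Constraint 3 (Z < Y) on D(Z)={2,3,4,6,7} D(Y)={1,2,3,5,6,7}: Z {2,3,4,6,7}->{2,3,4,6}; Y {1,2,3,5,6,7}->{3,5,6,7}
So after constraint 3: D(Z) = {2,3,4,6}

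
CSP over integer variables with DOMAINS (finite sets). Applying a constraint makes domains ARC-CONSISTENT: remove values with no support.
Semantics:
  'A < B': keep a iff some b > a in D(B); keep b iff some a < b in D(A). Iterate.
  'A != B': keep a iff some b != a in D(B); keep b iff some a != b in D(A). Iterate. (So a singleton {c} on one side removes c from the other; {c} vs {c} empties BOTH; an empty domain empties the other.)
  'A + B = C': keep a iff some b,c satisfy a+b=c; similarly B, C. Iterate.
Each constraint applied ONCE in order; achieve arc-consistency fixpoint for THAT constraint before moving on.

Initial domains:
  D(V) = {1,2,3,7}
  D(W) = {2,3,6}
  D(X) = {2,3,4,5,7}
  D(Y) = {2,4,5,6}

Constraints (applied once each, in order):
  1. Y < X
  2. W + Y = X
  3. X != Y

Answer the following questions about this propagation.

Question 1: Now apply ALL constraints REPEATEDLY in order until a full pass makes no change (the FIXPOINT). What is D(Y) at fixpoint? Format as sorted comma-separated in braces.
Answer: {2,4,5}

Derivation:
pass 0 (initial): D(Y)={2,4,5,6}
pass 1: W {2,3,6}->{2,3}; X {2,3,4,5,7}->{4,5,7}; Y {2,4,5,6}->{2,4,5}
pass 2: no change
Fixpoint after 2 passes: D(Y) = {2,4,5}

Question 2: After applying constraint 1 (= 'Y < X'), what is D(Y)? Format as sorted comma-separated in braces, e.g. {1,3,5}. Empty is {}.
Constraint 1 (Y < X) on D(Y)={2,4,5,6} D(X)={2,3,4,5,7}: X {2,3,4,5,7}->{3,4,5,7}
So after constraint 1: D(Y) = {2,4,5,6}

Answer: {2,4,5,6}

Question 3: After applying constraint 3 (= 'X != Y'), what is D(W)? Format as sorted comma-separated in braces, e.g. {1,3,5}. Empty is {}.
Constraint 1 (Y < X) on D(Y)={2,4,5,6} D(X)={2,3,4,5,7}: X {2,3,4,5,7}->{3,4,5,7}
Constraint 2 (W + Y = X) on D(W)={2,3,6} D(Y)={2,4,5,6} D(X)={3,4,5,7}: W {2,3,6}->{2,3}; Y {2,4,5,6}->{2,4,5}; X {3,4,5,7}->{4,5,7}
Constraint 3 (X != Y) on D(X)={4,5,7} D(Y)={2,4,5}: no change
So after constraint 3: D(W) = {2,3}

Answer: {2,3}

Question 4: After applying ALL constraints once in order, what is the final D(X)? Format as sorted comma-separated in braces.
Answer: {4,5,7}

Derivation:
Constraint 1 (Y < X) on D(Y)={2,4,5,6} D(X)={2,3,4,5,7}: X {2,3,4,5,7}->{3,4,5,7}
Constraint 2 (W + Y = X) on D(W)={2,3,6} D(Y)={2,4,5,6} D(X)={3,4,5,7}: W {2,3,6}->{2,3}; Y {2,4,5,6}->{2,4,5}; X {3,4,5,7}->{4,5,7}
Constraint 3 (X != Y) on D(X)={4,5,7} D(Y)={2,4,5}: no change
So after all 3 constraints: D(X) = {4,5,7}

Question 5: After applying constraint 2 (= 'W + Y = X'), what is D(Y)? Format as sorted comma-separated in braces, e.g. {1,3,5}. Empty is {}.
Answer: {2,4,5}

Derivation:
Constraint 1 (Y < X) on D(Y)={2,4,5,6} D(X)={2,3,4,5,7}: X {2,3,4,5,7}->{3,4,5,7}
Constraint 2 (W + Y = X) on D(W)={2,3,6} D(Y)={2,4,5,6} D(X)={3,4,5,7}: W {2,3,6}->{2,3}; Y {2,4,5,6}->{2,4,5}; X {3,4,5,7}->{4,5,7}
So after constraint 2: D(Y) = {2,4,5}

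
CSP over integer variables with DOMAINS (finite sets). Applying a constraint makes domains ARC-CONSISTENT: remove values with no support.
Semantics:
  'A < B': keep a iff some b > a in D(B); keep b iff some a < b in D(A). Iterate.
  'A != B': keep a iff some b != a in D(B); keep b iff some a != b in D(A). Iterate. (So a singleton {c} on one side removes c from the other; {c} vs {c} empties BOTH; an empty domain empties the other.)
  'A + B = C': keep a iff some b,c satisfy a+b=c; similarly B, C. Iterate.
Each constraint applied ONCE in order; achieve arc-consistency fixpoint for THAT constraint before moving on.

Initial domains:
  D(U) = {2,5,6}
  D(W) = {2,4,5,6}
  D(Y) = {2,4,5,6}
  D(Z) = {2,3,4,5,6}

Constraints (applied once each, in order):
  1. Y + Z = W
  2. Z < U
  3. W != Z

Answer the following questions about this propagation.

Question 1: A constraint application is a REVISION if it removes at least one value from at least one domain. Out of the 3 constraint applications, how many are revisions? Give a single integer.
Answer: 2

Derivation:
Constraint 1 (Y + Z = W) on D(Y)={2,4,5,6} D(Z)={2,3,4,5,6} D(W)={2,4,5,6}: Y {2,4,5,6}->{2,4}; Z {2,3,4,5,6}->{2,3,4}; W {2,4,5,6}->{4,5,6} => REVISION
Constraint 2 (Z < U) on D(Z)={2,3,4} D(U)={2,5,6}: U {2,5,6}->{5,6} => REVISION
Constraint 3 (W != Z) on D(W)={4,5,6} D(Z)={2,3,4}: no change => not a revision
Total revisions = 2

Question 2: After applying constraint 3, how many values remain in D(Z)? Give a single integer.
Constraint 1 (Y + Z = W) on D(Y)={2,4,5,6} D(Z)={2,3,4,5,6} D(W)={2,4,5,6}: Y {2,4,5,6}->{2,4}; Z {2,3,4,5,6}->{2,3,4}; W {2,4,5,6}->{4,5,6}
Constraint 2 (Z < U) on D(Z)={2,3,4} D(U)={2,5,6}: U {2,5,6}->{5,6}
Constraint 3 (W != Z) on D(W)={4,5,6} D(Z)={2,3,4}: no change
So after constraint 3: D(Z)={2,3,4}, size = 3

Answer: 3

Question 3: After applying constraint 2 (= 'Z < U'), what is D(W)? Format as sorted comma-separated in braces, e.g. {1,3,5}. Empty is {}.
Constraint 1 (Y + Z = W) on D(Y)={2,4,5,6} D(Z)={2,3,4,5,6} D(W)={2,4,5,6}: Y {2,4,5,6}->{2,4}; Z {2,3,4,5,6}->{2,3,4}; W {2,4,5,6}->{4,5,6}
Constraint 2 (Z < U) on D(Z)={2,3,4} D(U)={2,5,6}: U {2,5,6}->{5,6}
So after constraint 2: D(W) = {4,5,6}

Answer: {4,5,6}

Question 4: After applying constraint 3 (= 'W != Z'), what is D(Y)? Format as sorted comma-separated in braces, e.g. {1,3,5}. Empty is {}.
Constraint 1 (Y + Z = W) on D(Y)={2,4,5,6} D(Z)={2,3,4,5,6} D(W)={2,4,5,6}: Y {2,4,5,6}->{2,4}; Z {2,3,4,5,6}->{2,3,4}; W {2,4,5,6}->{4,5,6}
Constraint 2 (Z < U) on D(Z)={2,3,4} D(U)={2,5,6}: U {2,5,6}->{5,6}
Constraint 3 (W != Z) on D(W)={4,5,6} D(Z)={2,3,4}: no change
So after constraint 3: D(Y) = {2,4}

Answer: {2,4}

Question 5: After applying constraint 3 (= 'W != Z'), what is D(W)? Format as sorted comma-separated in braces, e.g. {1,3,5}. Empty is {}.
Constraint 1 (Y + Z = W) on D(Y)={2,4,5,6} D(Z)={2,3,4,5,6} D(W)={2,4,5,6}: Y {2,4,5,6}->{2,4}; Z {2,3,4,5,6}->{2,3,4}; W {2,4,5,6}->{4,5,6}
Constraint 2 (Z < U) on D(Z)={2,3,4} D(U)={2,5,6}: U {2,5,6}->{5,6}
Constraint 3 (W != Z) on D(W)={4,5,6} D(Z)={2,3,4}: no change
So after constraint 3: D(W) = {4,5,6}

Answer: {4,5,6}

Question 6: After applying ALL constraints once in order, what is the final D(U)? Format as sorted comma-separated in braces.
Answer: {5,6}

Derivation:
Constraint 1 (Y + Z = W) on D(Y)={2,4,5,6} D(Z)={2,3,4,5,6} D(W)={2,4,5,6}: Y {2,4,5,6}->{2,4}; Z {2,3,4,5,6}->{2,3,4}; W {2,4,5,6}->{4,5,6}
Constraint 2 (Z < U) on D(Z)={2,3,4} D(U)={2,5,6}: U {2,5,6}->{5,6}
Constraint 3 (W != Z) on D(W)={4,5,6} D(Z)={2,3,4}: no change
So after all 3 constraints: D(U) = {5,6}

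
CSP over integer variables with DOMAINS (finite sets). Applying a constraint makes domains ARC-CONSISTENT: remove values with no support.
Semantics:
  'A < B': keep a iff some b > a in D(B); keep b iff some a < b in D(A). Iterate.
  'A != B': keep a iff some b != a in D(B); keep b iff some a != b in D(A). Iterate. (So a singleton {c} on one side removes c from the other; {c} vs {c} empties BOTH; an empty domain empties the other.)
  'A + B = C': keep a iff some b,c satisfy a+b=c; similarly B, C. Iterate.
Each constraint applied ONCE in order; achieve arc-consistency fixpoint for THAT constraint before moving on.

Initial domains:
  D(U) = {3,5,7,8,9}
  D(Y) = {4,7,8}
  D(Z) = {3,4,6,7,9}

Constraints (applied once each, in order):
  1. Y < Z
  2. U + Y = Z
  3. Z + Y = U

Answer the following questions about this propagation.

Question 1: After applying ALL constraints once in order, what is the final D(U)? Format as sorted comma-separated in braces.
Constraint 1 (Y < Z) on D(Y)={4,7,8} D(Z)={3,4,6,7,9}: Z {3,4,6,7,9}->{6,7,9}
Constraint 2 (U + Y = Z) on D(U)={3,5,7,8,9} D(Y)={4,7,8} D(Z)={6,7,9}: U {3,5,7,8,9}->{3,5}; Y {4,7,8}->{4}; Z {6,7,9}->{7,9}
Constraint 3 (Z + Y = U) on D(Z)={7,9} D(Y)={4} D(U)={3,5}: Z {7,9}->{}; Y {4}->{}; U {3,5}->{}
So after all 3 constraints: D(U) = {}

Answer: {}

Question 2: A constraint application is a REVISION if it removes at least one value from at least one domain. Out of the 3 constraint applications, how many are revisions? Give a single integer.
Constraint 1 (Y < Z) on D(Y)={4,7,8} D(Z)={3,4,6,7,9}: Z {3,4,6,7,9}->{6,7,9} => REVISION
Constraint 2 (U + Y = Z) on D(U)={3,5,7,8,9} D(Y)={4,7,8} D(Z)={6,7,9}: U {3,5,7,8,9}->{3,5}; Y {4,7,8}->{4}; Z {6,7,9}->{7,9} => REVISION
Constraint 3 (Z + Y = U) on D(Z)={7,9} D(Y)={4} D(U)={3,5}: Z {7,9}->{}; Y {4}->{}; U {3,5}->{} => REVISION
Total revisions = 3

Answer: 3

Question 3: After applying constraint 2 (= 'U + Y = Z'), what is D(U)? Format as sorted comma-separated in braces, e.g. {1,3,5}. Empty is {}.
Answer: {3,5}

Derivation:
Constraint 1 (Y < Z) on D(Y)={4,7,8} D(Z)={3,4,6,7,9}: Z {3,4,6,7,9}->{6,7,9}
Constraint 2 (U + Y = Z) on D(U)={3,5,7,8,9} D(Y)={4,7,8} D(Z)={6,7,9}: U {3,5,7,8,9}->{3,5}; Y {4,7,8}->{4}; Z {6,7,9}->{7,9}
So after constraint 2: D(U) = {3,5}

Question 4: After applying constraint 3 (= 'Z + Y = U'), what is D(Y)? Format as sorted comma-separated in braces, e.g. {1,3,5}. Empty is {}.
Answer: {}

Derivation:
Constraint 1 (Y < Z) on D(Y)={4,7,8} D(Z)={3,4,6,7,9}: Z {3,4,6,7,9}->{6,7,9}
Constraint 2 (U + Y = Z) on D(U)={3,5,7,8,9} D(Y)={4,7,8} D(Z)={6,7,9}: U {3,5,7,8,9}->{3,5}; Y {4,7,8}->{4}; Z {6,7,9}->{7,9}
Constraint 3 (Z + Y = U) on D(Z)={7,9} D(Y)={4} D(U)={3,5}: Z {7,9}->{}; Y {4}->{}; U {3,5}->{}
So after constraint 3: D(Y) = {}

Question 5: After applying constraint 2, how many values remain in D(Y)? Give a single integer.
Constraint 1 (Y < Z) on D(Y)={4,7,8} D(Z)={3,4,6,7,9}: Z {3,4,6,7,9}->{6,7,9}
Constraint 2 (U + Y = Z) on D(U)={3,5,7,8,9} D(Y)={4,7,8} D(Z)={6,7,9}: U {3,5,7,8,9}->{3,5}; Y {4,7,8}->{4}; Z {6,7,9}->{7,9}
So after constraint 2: D(Y)={4}, size = 1

Answer: 1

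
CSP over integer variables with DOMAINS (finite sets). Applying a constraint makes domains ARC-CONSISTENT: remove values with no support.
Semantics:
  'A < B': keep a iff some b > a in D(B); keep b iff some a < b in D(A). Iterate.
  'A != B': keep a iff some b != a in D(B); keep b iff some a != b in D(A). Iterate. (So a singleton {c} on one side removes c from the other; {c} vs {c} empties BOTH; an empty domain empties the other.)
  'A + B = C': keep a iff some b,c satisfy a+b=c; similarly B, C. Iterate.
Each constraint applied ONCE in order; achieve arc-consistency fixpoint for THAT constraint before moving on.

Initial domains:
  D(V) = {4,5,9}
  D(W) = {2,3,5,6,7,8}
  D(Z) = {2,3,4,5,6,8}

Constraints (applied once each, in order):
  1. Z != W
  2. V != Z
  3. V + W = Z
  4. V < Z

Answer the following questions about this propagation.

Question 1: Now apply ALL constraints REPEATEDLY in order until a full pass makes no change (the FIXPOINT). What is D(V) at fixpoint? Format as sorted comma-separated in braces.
Answer: {4,5}

Derivation:
pass 0 (initial): D(V)={4,5,9}
pass 1: V {4,5,9}->{4,5}; W {2,3,5,6,7,8}->{2,3}; Z {2,3,4,5,6,8}->{6,8}
pass 2: no change
Fixpoint after 2 passes: D(V) = {4,5}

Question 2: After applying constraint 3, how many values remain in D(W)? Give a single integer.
Answer: 2

Derivation:
Constraint 1 (Z != W) on D(Z)={2,3,4,5,6,8} D(W)={2,3,5,6,7,8}: no change
Constraint 2 (V != Z) on D(V)={4,5,9} D(Z)={2,3,4,5,6,8}: no change
Constraint 3 (V + W = Z) on D(V)={4,5,9} D(W)={2,3,5,6,7,8} D(Z)={2,3,4,5,6,8}: V {4,5,9}->{4,5}; W {2,3,5,6,7,8}->{2,3}; Z {2,3,4,5,6,8}->{6,8}
So after constraint 3: D(W)={2,3}, size = 2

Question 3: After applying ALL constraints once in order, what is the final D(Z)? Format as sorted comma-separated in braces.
Constraint 1 (Z != W) on D(Z)={2,3,4,5,6,8} D(W)={2,3,5,6,7,8}: no change
Constraint 2 (V != Z) on D(V)={4,5,9} D(Z)={2,3,4,5,6,8}: no change
Constraint 3 (V + W = Z) on D(V)={4,5,9} D(W)={2,3,5,6,7,8} D(Z)={2,3,4,5,6,8}: V {4,5,9}->{4,5}; W {2,3,5,6,7,8}->{2,3}; Z {2,3,4,5,6,8}->{6,8}
Constraint 4 (V < Z) on D(V)={4,5} D(Z)={6,8}: no change
So after all 4 constraints: D(Z) = {6,8}

Answer: {6,8}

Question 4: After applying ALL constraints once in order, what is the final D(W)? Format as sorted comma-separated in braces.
Constraint 1 (Z != W) on D(Z)={2,3,4,5,6,8} D(W)={2,3,5,6,7,8}: no change
Constraint 2 (V != Z) on D(V)={4,5,9} D(Z)={2,3,4,5,6,8}: no change
Constraint 3 (V + W = Z) on D(V)={4,5,9} D(W)={2,3,5,6,7,8} D(Z)={2,3,4,5,6,8}: V {4,5,9}->{4,5}; W {2,3,5,6,7,8}->{2,3}; Z {2,3,4,5,6,8}->{6,8}
Constraint 4 (V < Z) on D(V)={4,5} D(Z)={6,8}: no change
So after all 4 constraints: D(W) = {2,3}

Answer: {2,3}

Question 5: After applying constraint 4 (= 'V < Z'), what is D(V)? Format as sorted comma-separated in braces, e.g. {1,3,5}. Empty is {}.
Answer: {4,5}

Derivation:
Constraint 1 (Z != W) on D(Z)={2,3,4,5,6,8} D(W)={2,3,5,6,7,8}: no change
Constraint 2 (V != Z) on D(V)={4,5,9} D(Z)={2,3,4,5,6,8}: no change
Constraint 3 (V + W = Z) on D(V)={4,5,9} D(W)={2,3,5,6,7,8} D(Z)={2,3,4,5,6,8}: V {4,5,9}->{4,5}; W {2,3,5,6,7,8}->{2,3}; Z {2,3,4,5,6,8}->{6,8}
Constraint 4 (V < Z) on D(V)={4,5} D(Z)={6,8}: no change
So after constraint 4: D(V) = {4,5}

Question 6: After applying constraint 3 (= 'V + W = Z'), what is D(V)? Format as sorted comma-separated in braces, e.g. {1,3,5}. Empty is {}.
Constraint 1 (Z != W) on D(Z)={2,3,4,5,6,8} D(W)={2,3,5,6,7,8}: no change
Constraint 2 (V != Z) on D(V)={4,5,9} D(Z)={2,3,4,5,6,8}: no change
Constraint 3 (V + W = Z) on D(V)={4,5,9} D(W)={2,3,5,6,7,8} D(Z)={2,3,4,5,6,8}: V {4,5,9}->{4,5}; W {2,3,5,6,7,8}->{2,3}; Z {2,3,4,5,6,8}->{6,8}
So after constraint 3: D(V) = {4,5}

Answer: {4,5}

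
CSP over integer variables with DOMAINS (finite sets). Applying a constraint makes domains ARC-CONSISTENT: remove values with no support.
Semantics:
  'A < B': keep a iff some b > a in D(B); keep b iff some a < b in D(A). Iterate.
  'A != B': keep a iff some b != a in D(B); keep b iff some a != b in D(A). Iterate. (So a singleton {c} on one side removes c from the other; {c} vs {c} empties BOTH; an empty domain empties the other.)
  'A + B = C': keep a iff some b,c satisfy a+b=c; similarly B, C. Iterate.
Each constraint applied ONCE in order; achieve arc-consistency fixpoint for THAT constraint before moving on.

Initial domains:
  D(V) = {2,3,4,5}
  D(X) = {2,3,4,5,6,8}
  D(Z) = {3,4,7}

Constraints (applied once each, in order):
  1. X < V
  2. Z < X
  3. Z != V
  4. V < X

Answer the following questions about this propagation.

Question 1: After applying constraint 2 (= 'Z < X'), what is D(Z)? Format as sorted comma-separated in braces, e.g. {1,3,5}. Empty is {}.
Constraint 1 (X < V) on D(X)={2,3,4,5,6,8} D(V)={2,3,4,5}: X {2,3,4,5,6,8}->{2,3,4}; V {2,3,4,5}->{3,4,5}
Constraint 2 (Z < X) on D(Z)={3,4,7} D(X)={2,3,4}: Z {3,4,7}->{3}; X {2,3,4}->{4}
So after constraint 2: D(Z) = {3}

Answer: {3}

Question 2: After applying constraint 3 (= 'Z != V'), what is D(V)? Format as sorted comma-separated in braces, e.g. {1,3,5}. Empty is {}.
Constraint 1 (X < V) on D(X)={2,3,4,5,6,8} D(V)={2,3,4,5}: X {2,3,4,5,6,8}->{2,3,4}; V {2,3,4,5}->{3,4,5}
Constraint 2 (Z < X) on D(Z)={3,4,7} D(X)={2,3,4}: Z {3,4,7}->{3}; X {2,3,4}->{4}
Constraint 3 (Z != V) on D(Z)={3} D(V)={3,4,5}: V {3,4,5}->{4,5}
So after constraint 3: D(V) = {4,5}

Answer: {4,5}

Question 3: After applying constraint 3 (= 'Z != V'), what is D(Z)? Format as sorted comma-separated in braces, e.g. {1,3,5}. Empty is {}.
Answer: {3}

Derivation:
Constraint 1 (X < V) on D(X)={2,3,4,5,6,8} D(V)={2,3,4,5}: X {2,3,4,5,6,8}->{2,3,4}; V {2,3,4,5}->{3,4,5}
Constraint 2 (Z < X) on D(Z)={3,4,7} D(X)={2,3,4}: Z {3,4,7}->{3}; X {2,3,4}->{4}
Constraint 3 (Z != V) on D(Z)={3} D(V)={3,4,5}: V {3,4,5}->{4,5}
So after constraint 3: D(Z) = {3}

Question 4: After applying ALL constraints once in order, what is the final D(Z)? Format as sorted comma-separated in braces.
Answer: {3}

Derivation:
Constraint 1 (X < V) on D(X)={2,3,4,5,6,8} D(V)={2,3,4,5}: X {2,3,4,5,6,8}->{2,3,4}; V {2,3,4,5}->{3,4,5}
Constraint 2 (Z < X) on D(Z)={3,4,7} D(X)={2,3,4}: Z {3,4,7}->{3}; X {2,3,4}->{4}
Constraint 3 (Z != V) on D(Z)={3} D(V)={3,4,5}: V {3,4,5}->{4,5}
Constraint 4 (V < X) on D(V)={4,5} D(X)={4}: V {4,5}->{}; X {4}->{}
So after all 4 constraints: D(Z) = {3}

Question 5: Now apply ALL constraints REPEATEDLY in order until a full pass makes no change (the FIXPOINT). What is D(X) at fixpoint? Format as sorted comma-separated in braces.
Answer: {}

Derivation:
pass 0 (initial): D(X)={2,3,4,5,6,8}
pass 1: V {2,3,4,5}->{}; X {2,3,4,5,6,8}->{}; Z {3,4,7}->{3}
pass 2: Z {3}->{}
pass 3: no change
Fixpoint after 3 passes: D(X) = {}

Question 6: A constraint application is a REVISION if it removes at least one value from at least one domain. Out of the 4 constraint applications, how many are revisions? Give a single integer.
Answer: 4

Derivation:
Constraint 1 (X < V) on D(X)={2,3,4,5,6,8} D(V)={2,3,4,5}: X {2,3,4,5,6,8}->{2,3,4}; V {2,3,4,5}->{3,4,5} => REVISION
Constraint 2 (Z < X) on D(Z)={3,4,7} D(X)={2,3,4}: Z {3,4,7}->{3}; X {2,3,4}->{4} => REVISION
Constraint 3 (Z != V) on D(Z)={3} D(V)={3,4,5}: V {3,4,5}->{4,5} => REVISION
Constraint 4 (V < X) on D(V)={4,5} D(X)={4}: V {4,5}->{}; X {4}->{} => REVISION
Total revisions = 4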